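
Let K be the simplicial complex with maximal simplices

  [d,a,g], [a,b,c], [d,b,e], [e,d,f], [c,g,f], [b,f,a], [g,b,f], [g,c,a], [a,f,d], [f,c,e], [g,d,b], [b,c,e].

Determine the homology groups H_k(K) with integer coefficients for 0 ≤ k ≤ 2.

H_0 ≅ Z,  H_1 ≅ Z/2,  H_2 = 0.

Take the total order a < b < c < d < e < f < g on the vertex set. Then K (dimension 2) consists of the simplices:

  0-simplices (7): a, b, c, d, e, f, g
  1-simplices (18): ab, ac, ad, af, ag, bc, bd, be, bf, bg, ce, cf, cg, de, df, dg, ef, fg
  2-simplices (12): abc, abf, acg, adf, adg, bce, bde, bdg, bfg, cef, cfg, def

so the chain groups are C_0 ≅ Z^7, C_1 ≅ Z^18, C_2 ≅ Z^12.

∂_1: C_1 → C_0 is given by ∂[p,q] = [q] − [p]. For instance
  ∂de = e − d.
The 7×18 boundary matrix has rank 6 and Smith normal form diag(1,1,1,1,1,1).

Boundary ∂_2: C_2 → C_1 maps a triangle to the signed sum of its edges. For instance
  ∂adg = dg − ag + ad,
  ∂adf = df − af + ad.
The 18×12 boundary matrix has rank 12 and Smith normal form diag(1,1,1,1,1,1,1,1,1,1,1,2).

Now H_k = ker ∂_k / im ∂_{k+1}, so:

  H_0: rank C_0 − rank ∂_1 = 7 − 6 = 1, and the invariant factors of ∂_1 are all 1, so H_0 = Z.
  H_1: rank ker ∂_1 − rank ∂_2 = (18 − 6) − 12 = 0, and ∂_2 has invariant factor 2 > 1, so H_1 = Z/2.
  H_2: rank ker ∂_2 − rank ∂_3 = (12 − 12) − 0 = 0, and there is no ∂_3, so H_2 = 0.

As a check, the Euler characteristic is 7 − 18 + 12 = 1, which agrees with 1 − 0 + 0 = 1.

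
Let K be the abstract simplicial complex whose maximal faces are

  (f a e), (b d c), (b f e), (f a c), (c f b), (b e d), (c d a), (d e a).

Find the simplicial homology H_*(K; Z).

We work with the vertex ordering a < b < c < d < e < f. The simplices of K, each written with vertices in increasing order, are:

  0-simplices (6): a, b, c, d, e, f
  1-simplices (12): ac, ad, ae, af, bc, bd, be, bf, cd, cf, de, ef
  2-simplices (8): acd, acf, ade, aef, bcd, bcf, bde, bef

so the chain groups are C_0 ≅ Z^6, C_1 ≅ Z^12, C_2 ≅ Z^8.

Boundary ∂_1: C_1 → C_0 maps an edge to its endpoints' difference, ∂[p,q] = q − p. For instance
  ∂ac = c − a.
As a 6×12 matrix over Z this has rank 5, with invariant factors (1,1,1,1,1).

∂_2: C_2 → C_1 acts by ∂[p,q,r] = [q,r] − [p,r] + [p,q]. For instance
  ∂bcf = cf − bf + bc,
  ∂aef = ef − af + ae.
This gives a 12×8 integer matrix of rank 7; reducing to Smith normal form yields diagonal entries (1,1,1,1,1,1,1).

From H_k ≅ ker(∂_k) / im(∂_{k+1}) we obtain:

  H_0: rank C_0 − rank ∂_1 = 6 − 5 = 1, and the invariant factors of ∂_1 are all 1, so H_0 ≅ Z.
  H_1: rank ker ∂_1 − rank ∂_2 = (12 − 5) − 7 = 0, and the invariant factors of ∂_2 are all 1, so H_1 ≅ 0.
  H_2: rank ker ∂_2 − rank ∂_3 = (8 − 7) − 0 = 1, and there is no ∂_3, so H_2 ≅ Z.

H_0 ≅ Z,  H_1 = 0,  H_2 ≅ Z.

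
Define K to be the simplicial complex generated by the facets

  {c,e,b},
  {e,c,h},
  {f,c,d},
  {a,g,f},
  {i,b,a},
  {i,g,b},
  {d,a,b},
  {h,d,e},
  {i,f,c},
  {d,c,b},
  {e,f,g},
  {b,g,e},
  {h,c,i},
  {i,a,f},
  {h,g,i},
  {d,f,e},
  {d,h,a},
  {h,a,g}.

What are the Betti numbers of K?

b_0 = 1, b_1 = 1, b_2 = 0.

Fix the vertex order a < b < c < d < e < f < g < h < i and write every simplex with vertices in increasing order. Then dim K = 2 and the simplices of K are:

  0-simplices (9): a, b, c, d, e, f, g, h, i
  1-simplices (27): ab, ad, af, ag, ah, ai, bc, bd, be, bg, bi, cd, ce, cf, ch, ci, de, df, dh, ef, eg, eh, fg, fi, gh, gi, hi
  2-simplices (18): abd, abi, adh, afg, afi, agh, bcd, bce, beg, bgi, cdf, ceh, cfi, chi, def, deh, efg, ghi

Hence C_0 ≅ Z^9, C_1 ≅ Z^27, C_2 ≅ Z^18.

∂_1: C_1 → C_0 maps an edge to its endpoints' difference, ∂[p,q] = q − p. For instance
  ∂ci = i − c.
This gives a 9×27 integer matrix of rank 8; reducing to Smith normal form yields diagonal entries (1,1,1,1,1,1,1,1).

∂_2: C_2 → C_1 maps a triangle to the signed sum of its edges. For instance
  ∂adh = dh − ah + ad,
  ∂ceh = eh − ch + ce.
The 27×18 boundary matrix has rank 18 and Smith normal form diag(1,1,1,1,1,1,1,1,1,1,1,1,1,1,1,1,1,2).

Reading off H_k = ker ∂_k / im ∂_{k+1}:

  H_0: rank C_0 − rank ∂_1 = 9 − 8 = 1, and the invariant factors of ∂_1 are all 1, so H_0 = Z.
  H_1: rank ker ∂_1 − rank ∂_2 = (27 − 8) − 18 = 1, and ∂_2 has invariant factor 2 > 1, so H_1 = Z ⊕ Z/2.
  H_2: rank ker ∂_2 − rank ∂_3 = (18 − 18) − 0 = 0, and there is no ∂_3, so H_2 = 0.

(K is a triangulation of the Klein bottle.)

Hence the Betti numbers are b_0 = 1, b_1 = 1, b_2 = 0.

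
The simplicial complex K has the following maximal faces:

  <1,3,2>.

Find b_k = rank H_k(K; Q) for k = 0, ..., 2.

Take the total order 1 < 2 < 3 on the vertex set. Then K (dimension 2) consists of the simplices:

  0-simplices (3): [1], [2], [3]
  1-simplices (3): [1,2], [1,3], [2,3]
  2-simplices (1): [1,2,3]

giving chain groups C_0 ≅ Z^3, C_1 ≅ Z^3, C_2 ≅ Z^1.

Boundary ∂_1: C_1 → C_0 is given by ∂[p,q] = [q] − [p]. For instance
  ∂[2,3] = [3] − [2].
This gives a 3×3 integer matrix of rank 2; reducing to Smith normal form yields diagonal entries (1,1).

The boundary map ∂_2: C_2 → C_1 acts by ∂[p,q,r] = [q,r] − [p,r] + [p,q]. For instance
  ∂[1,2,3] = [2,3] − [1,3] + [1,2].
This gives a 3×1 integer matrix of rank 1; reducing to Smith normal form yields diagonal entries (1).

Reading off H_k = ker ∂_k / im ∂_{k+1}:

  H_0: rank C_0 − rank ∂_1 = 3 − 2 = 1, and the invariant factors of ∂_1 are all 1, so H_0 = Z.
  H_1: rank ker ∂_1 − rank ∂_2 = (3 − 2) − 1 = 0, and the invariant factors of ∂_2 are all 1, so H_1 = 0.
  H_2: rank ker ∂_2 − rank ∂_3 = (1 − 1) − 0 = 0, and there is no ∂_3, so H_2 = 0.

(K is a triangulation of the 2-simplex.)

Hence the Betti numbers are b_0 = 1, b_1 = 0, b_2 = 0.

b_0 = 1, b_1 = 0, b_2 = 0.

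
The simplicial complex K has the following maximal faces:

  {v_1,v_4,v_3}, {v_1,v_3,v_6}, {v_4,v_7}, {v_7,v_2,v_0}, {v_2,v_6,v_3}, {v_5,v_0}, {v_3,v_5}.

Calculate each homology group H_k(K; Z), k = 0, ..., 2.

We work with the vertex ordering v_0 < v_1 < v_2 < v_3 < v_4 < v_5 < v_6 < v_7. The simplices of K, each written with vertices in increasing order, are:

  0-simplices (8): [v_0], [v_1], [v_2], [v_3], [v_4], [v_5], [v_6], [v_7]
  1-simplices (13): [v_0,v_2], [v_0,v_5], [v_0,v_7], [v_1,v_3], [v_1,v_4], [v_1,v_6], [v_2,v_3], [v_2,v_6], [v_2,v_7], [v_3,v_4], [v_3,v_5], [v_3,v_6], [v_4,v_7]
  2-simplices (4): [v_0,v_2,v_7], [v_1,v_3,v_4], [v_1,v_3,v_6], [v_2,v_3,v_6]

Hence C_0 ≅ Z^8, C_1 ≅ Z^13, C_2 ≅ Z^4.

Boundary ∂_1: C_1 → C_0 maps an edge to its endpoints' difference, ∂[p,q] = q − p. For instance
  ∂[v_1,v_6] = [v_6] − [v_1].
The resulting 8×13 matrix has rank 7, and its Smith normal form has invariant factors (1,1,1,1,1,1,1).

The boundary map ∂_2: C_2 → C_1 acts by ∂[p,q,r] = [q,r] − [p,r] + [p,q]. For instance
  ∂[v_1,v_3,v_6] = [v_3,v_6] − [v_1,v_6] + [v_1,v_3],
  ∂[v_0,v_2,v_7] = [v_2,v_7] − [v_0,v_7] + [v_0,v_2].
The resulting 13×4 matrix has rank 4, and its Smith normal form has invariant factors (1,1,1,1).

From H_k ≅ ker(∂_k) / im(∂_{k+1}) we obtain:

  H_0: rank C_0 − rank ∂_1 = 8 − 7 = 1, and the invariant factors of ∂_1 are all 1, so H_0 = Z.
  H_1: rank ker ∂_1 − rank ∂_2 = (13 − 7) − 4 = 2, and the invariant factors of ∂_2 are all 1, so H_1 = Z^2.
  H_2: rank ker ∂_2 − rank ∂_3 = (4 − 4) − 0 = 0, and there is no ∂_3, so H_2 = 0.

H_0 = Z,  H_1 = Z^2,  H_2 = 0.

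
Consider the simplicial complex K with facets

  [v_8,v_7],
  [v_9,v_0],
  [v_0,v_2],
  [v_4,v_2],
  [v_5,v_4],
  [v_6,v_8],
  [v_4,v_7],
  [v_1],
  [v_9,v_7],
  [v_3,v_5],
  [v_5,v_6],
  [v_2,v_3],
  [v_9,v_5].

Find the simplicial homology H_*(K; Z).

K has 10 vertices, 12 edges.
rank ∂_0 = 0, rank ∂_1 = 8 ⇒ b_0 = 10 − 0 − 8 = 2; all invariant factors of ∂_1 are 1 so no torsion. So H_0 = Z^2.
rank ∂_1 = 8, rank ∂_2 = 0 ⇒ b_1 = 12 − 8 − 0 = 4. So H_1 = Z^4.

H_0 ≅ Z^2,  H_1 ≅ Z^4.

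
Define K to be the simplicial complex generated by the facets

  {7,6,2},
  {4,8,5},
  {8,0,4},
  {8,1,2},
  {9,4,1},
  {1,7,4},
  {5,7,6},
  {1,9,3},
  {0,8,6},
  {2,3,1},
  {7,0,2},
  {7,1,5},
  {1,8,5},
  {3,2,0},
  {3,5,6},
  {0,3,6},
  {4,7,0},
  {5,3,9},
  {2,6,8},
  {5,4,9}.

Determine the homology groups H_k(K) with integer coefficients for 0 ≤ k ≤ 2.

K has 10 vertices, 30 edges, 20 triangles.
rank ∂_0 = 0, rank ∂_1 = 9 ⇒ b_0 = 10 − 0 − 9 = 1; all invariant factors of ∂_1 are 1 so no torsion. So H_0 ≅ Z.
rank ∂_1 = 9, rank ∂_2 = 20 ⇒ b_1 = 30 − 9 − 20 = 1; ∂_2 has invariant factor(s) [2] giving torsion. So H_1 ≅ Z × Z/2.
rank ∂_2 = 20, rank ∂_3 = 0 ⇒ b_2 = 20 − 20 − 0 = 0. So H_2 ≅ 0.

H_0 ≅ Z,  H_1 ≅ Z × Z/2,  H_2 = 0.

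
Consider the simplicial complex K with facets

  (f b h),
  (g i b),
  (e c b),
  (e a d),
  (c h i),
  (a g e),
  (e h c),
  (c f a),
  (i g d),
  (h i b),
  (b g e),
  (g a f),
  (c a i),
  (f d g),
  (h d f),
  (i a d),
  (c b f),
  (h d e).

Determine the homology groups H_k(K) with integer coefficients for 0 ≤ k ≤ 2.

H_0 ≅ Z,  H_1 ≅ Z ⊕ Z_2,  H_2 = 0.

Fix the vertex order a < b < c < d < e < f < g < h < i and write every simplex with vertices in increasing order. Then dim K = 2 and the simplices of K are:

  0-simplices (9): a, b, c, d, e, f, g, h, i
  1-simplices (27): ac, ad, ae, af, ag, ai, bc, be, bf, bg, bh, bi, ce, cf, ch, ci, de, df, dg, dh, di, eg, eh, fg, fh, gi, hi
  2-simplices (18): acf, aci, ade, adi, aeg, afg, bce, bcf, beg, bfh, bgi, bhi, ceh, chi, deh, dfg, dfh, dgi

Hence C_0 ≅ Z^9, C_1 ≅ Z^27, C_2 ≅ Z^18.

∂_1: C_1 → C_0 maps an edge to its endpoints' difference, ∂[p,q] = q − p.
The resulting 9×27 matrix has rank 8, and its Smith normal form has invariant factors (1,1,1,1,1,1,1,1).

∂_2: C_2 → C_1 acts by ∂[p,q,r] = [q,r] − [p,r] + [p,q]. For instance
  ∂aeg = eg − ag + ae,
  ∂dgi = gi − di + dg.
The resulting 27×18 matrix has rank 18, and its Smith normal form has invariant factors (1,1,1,1,1,1,1,1,1,1,1,1,1,1,1,1,1,2).

From H_k ≅ ker(∂_k) / im(∂_{k+1}) we obtain:

  H_0: rank C_0 − rank ∂_1 = 9 − 8 = 1, and the invariant factors of ∂_1 are all 1, so H_0 ≅ Z.
  H_1: rank ker ∂_1 − rank ∂_2 = (27 − 8) − 18 = 1, and ∂_2 has invariant factor 2 > 1, so H_1 ≅ Z ⊕ Z_2.
  H_2: rank ker ∂_2 − rank ∂_3 = (18 − 18) − 0 = 0, and there is no ∂_3, so H_2 ≅ 0.

(K is a triangulation of the Klein bottle.)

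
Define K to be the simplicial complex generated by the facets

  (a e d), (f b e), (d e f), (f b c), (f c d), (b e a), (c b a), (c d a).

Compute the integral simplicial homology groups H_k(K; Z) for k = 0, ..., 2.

Take the total order a < b < c < d < e < f on the vertex set. Then K (dimension 2) consists of the simplices:

  0-simplices (6): a, b, c, d, e, f
  1-simplices (12): ab, ac, ad, ae, bc, be, bf, cd, cf, de, df, ef
  2-simplices (8): abc, abe, acd, ade, bcf, bef, cdf, def

Hence C_0 ≅ Z^6, C_1 ≅ Z^12, C_2 ≅ Z^8.

Boundary ∂_1: C_1 → C_0 maps an edge to its endpoints' difference, ∂[p,q] = q − p.
This gives a 6×12 integer matrix of rank 5; reducing to Smith normal form yields diagonal entries (1,1,1,1,1).

∂_2: C_2 → C_1 maps a triangle to the signed sum of its edges. For instance
  ∂cdf = df − cf + cd,
  ∂bcf = cf − bf + bc.
The 12×8 boundary matrix has rank 7 and Smith normal form diag(1,1,1,1,1,1,1).

Reading off H_k = ker ∂_k / im ∂_{k+1}:

  H_0: rank C_0 − rank ∂_1 = 6 − 5 = 1, and the invariant factors of ∂_1 are all 1, so H_0 ≅ Z.
  H_1: rank ker ∂_1 − rank ∂_2 = (12 − 5) − 7 = 0, and the invariant factors of ∂_2 are all 1, so H_1 ≅ 0.
  H_2: rank ker ∂_2 − rank ∂_3 = (8 − 7) − 0 = 1, and there is no ∂_3, so H_2 ≅ Z.

As a check, the Euler characteristic is 6 − 12 + 8 = 2, which agrees with 1 − 0 + 1 = 2.

H_0 ≅ Z,  H_1 = 0,  H_2 ≅ Z.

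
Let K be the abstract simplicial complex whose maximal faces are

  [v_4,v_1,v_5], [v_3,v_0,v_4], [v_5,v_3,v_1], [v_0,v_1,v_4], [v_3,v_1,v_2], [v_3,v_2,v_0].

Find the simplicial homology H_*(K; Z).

H_0 ≅ Z,  H_1 ≅ Z,  H_2 = 0.

Order the vertices as v_0 < v_1 < v_2 < v_3 < v_4 < v_5. Listing each simplex with vertices in this order, K has dimension 2 with simplices:

  0-simplices (6): [v_0], [v_1], [v_2], [v_3], [v_4], [v_5]
  1-simplices (12): [v_0,v_1], [v_0,v_2], [v_0,v_3], [v_0,v_4], [v_1,v_2], [v_1,v_3], [v_1,v_4], [v_1,v_5], [v_2,v_3], [v_3,v_4], [v_3,v_5], [v_4,v_5]
  2-simplices (6): [v_0,v_1,v_4], [v_0,v_2,v_3], [v_0,v_3,v_4], [v_1,v_2,v_3], [v_1,v_3,v_5], [v_1,v_4,v_5]

giving chain groups C_0 ≅ Z^6, C_1 ≅ Z^12, C_2 ≅ Z^6.

Boundary ∂_1: C_1 → C_0 sends each edge [p,q] (with p < q) to q − p. For instance
  ∂[v_1,v_4] = [v_4] − [v_1].
The 6×12 boundary matrix has rank 5 and Smith normal form diag(1,1,1,1,1).

∂_2: C_2 → C_1 maps a triangle to the signed sum of its edges. For instance
  ∂[v_0,v_3,v_4] = [v_3,v_4] − [v_0,v_4] + [v_0,v_3],
  ∂[v_1,v_4,v_5] = [v_4,v_5] − [v_1,v_5] + [v_1,v_4].
This gives a 12×6 integer matrix of rank 6; reducing to Smith normal form yields diagonal entries (1,1,1,1,1,1).

Reading off H_k = ker ∂_k / im ∂_{k+1}:

  H_0: rank C_0 − rank ∂_1 = 6 − 5 = 1, and the invariant factors of ∂_1 are all 1, so H_0 ≅ Z.
  H_1: rank ker ∂_1 − rank ∂_2 = (12 − 5) − 6 = 1, and the invariant factors of ∂_2 are all 1, so H_1 ≅ Z.
  H_2: rank ker ∂_2 − rank ∂_3 = (6 − 6) − 0 = 0, and there is no ∂_3, so H_2 ≅ 0.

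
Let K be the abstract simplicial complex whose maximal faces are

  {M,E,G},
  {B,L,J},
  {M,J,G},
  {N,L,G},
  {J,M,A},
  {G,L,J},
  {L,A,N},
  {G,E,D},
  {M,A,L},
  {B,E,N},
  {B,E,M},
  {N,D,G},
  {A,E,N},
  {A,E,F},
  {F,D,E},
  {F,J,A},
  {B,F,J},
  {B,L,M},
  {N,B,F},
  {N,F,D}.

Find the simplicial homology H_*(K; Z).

K has 10 vertices, 30 edges, 20 triangles.
rank ∂_0 = 0, rank ∂_1 = 9 ⇒ b_0 = 10 − 0 − 9 = 1; all invariant factors of ∂_1 are 1 so no torsion. So H_0 = Z.
rank ∂_1 = 9, rank ∂_2 = 20 ⇒ b_1 = 30 − 9 − 20 = 1; ∂_2 has invariant factor(s) [2] giving torsion. So H_1 = Z ⊕ Z/2.
rank ∂_2 = 20, rank ∂_3 = 0 ⇒ b_2 = 20 − 20 − 0 = 0. So H_2 = 0.

H_0 ≅ Z,  H_1 ≅ Z ⊕ Z/2,  H_2 = 0.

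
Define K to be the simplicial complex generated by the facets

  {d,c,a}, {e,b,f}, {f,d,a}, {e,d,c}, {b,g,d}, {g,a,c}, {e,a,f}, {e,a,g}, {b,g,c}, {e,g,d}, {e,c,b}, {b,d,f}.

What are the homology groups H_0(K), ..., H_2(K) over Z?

H_0 ≅ Z,  H_1 ≅ Z/2Z,  H_2 = 0.

Fix the vertex order a < b < c < d < e < f < g and write every simplex with vertices in increasing order. Then dim K = 2 and the simplices of K are:

  0-simplices (7): a, b, c, d, e, f, g
  1-simplices (18): ac, ad, ae, af, ag, bc, bd, be, bf, bg, cd, ce, cg, de, df, dg, ef, eg
  2-simplices (12): acd, acg, adf, aef, aeg, bce, bcg, bdf, bdg, bef, cde, deg

giving chain groups C_0 ≅ Z^7, C_1 ≅ Z^18, C_2 ≅ Z^12.

Boundary ∂_1: C_1 → C_0 is given by ∂[p,q] = [q] − [p]. For instance
  ∂af = f − a.
The 7×18 boundary matrix has rank 6 and Smith normal form diag(1,1,1,1,1,1).

The boundary map ∂_2: C_2 → C_1 sends each 2-simplex [p,q,r] to [q,r] − [p,r] + [p,q]. For instance
  ∂acg = cg − ag + ac,
  ∂bdf = df − bf + bd.
The resulting 18×12 matrix has rank 12, and its Smith normal form has invariant factors (1,1,1,1,1,1,1,1,1,1,1,2).

From H_k ≅ ker(∂_k) / im(∂_{k+1}) we obtain:

  H_0: rank C_0 − rank ∂_1 = 7 − 6 = 1, and the invariant factors of ∂_1 are all 1, so H_0 ≅ Z.
  H_1: rank ker ∂_1 − rank ∂_2 = (18 − 6) − 12 = 0, and ∂_2 has invariant factor 2 > 1, so H_1 ≅ Z/2Z.
  H_2: rank ker ∂_2 − rank ∂_3 = (12 − 12) − 0 = 0, and there is no ∂_3, so H_2 ≅ 0.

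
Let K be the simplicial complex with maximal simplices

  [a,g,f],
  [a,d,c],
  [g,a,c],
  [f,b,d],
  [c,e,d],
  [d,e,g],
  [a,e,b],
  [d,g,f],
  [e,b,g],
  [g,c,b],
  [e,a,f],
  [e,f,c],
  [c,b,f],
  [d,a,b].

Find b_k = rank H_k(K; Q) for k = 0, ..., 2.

We work with the vertex ordering a < b < c < d < e < f < g. The simplices of K, each written with vertices in increasing order, are:

  0-simplices (7): a, b, c, d, e, f, g
  1-simplices (21): ab, ac, ad, ae, af, ag, bc, bd, be, bf, bg, cd, ce, cf, cg, de, df, dg, ef, eg, fg
  2-simplices (14): abd, abe, acd, acg, aef, afg, bcf, bcg, bdf, beg, cde, cef, deg, dfg

giving chain groups C_0 ≅ Z^7, C_1 ≅ Z^21, C_2 ≅ Z^14.

Boundary ∂_1: C_1 → C_0 is given by ∂[p,q] = [q] − [p]. For instance
  ∂bf = f − b.
This gives a 7×21 integer matrix of rank 6; reducing to Smith normal form yields diagonal entries (1,1,1,1,1,1).

∂_2: C_2 → C_1 maps a triangle to the signed sum of its edges. For instance
  ∂acd = cd − ad + ac,
  ∂beg = eg − bg + be.
This gives a 21×14 integer matrix of rank 13; reducing to Smith normal form yields diagonal entries (1,1,1,1,1,1,1,1,1,1,1,1,1).

From H_k ≅ ker(∂_k) / im(∂_{k+1}) we obtain:

  H_0: rank C_0 − rank ∂_1 = 7 − 6 = 1, and the invariant factors of ∂_1 are all 1, so H_0 ≅ Z.
  H_1: rank ker ∂_1 − rank ∂_2 = (21 − 6) − 13 = 2, and the invariant factors of ∂_2 are all 1, so H_1 ≅ Z^2.
  H_2: rank ker ∂_2 − rank ∂_3 = (14 − 13) − 0 = 1, and there is no ∂_3, so H_2 ≅ Z.

Hence the Betti numbers are b_0 = 1, b_1 = 2, b_2 = 1.

b_0 = 1, b_1 = 2, b_2 = 1.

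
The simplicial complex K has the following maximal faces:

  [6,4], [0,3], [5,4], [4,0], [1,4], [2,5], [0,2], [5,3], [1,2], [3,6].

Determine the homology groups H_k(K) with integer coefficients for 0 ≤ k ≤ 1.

H_0 ≅ Z,  H_1 ≅ Z^4.

We work with the vertex ordering 0 < 1 < 2 < 3 < 4 < 5 < 6. The simplices of K, each written with vertices in increasing order, are:

  0-simplices (7): [0], [1], [2], [3], [4], [5], [6]
  1-simplices (10): [0,2], [0,3], [0,4], [1,2], [1,4], [2,5], [3,5], [3,6], [4,5], [4,6]

so the chain groups are C_0 ≅ Z^7, C_1 ≅ Z^10.

The boundary map ∂_1: C_1 → C_0 sends each edge [p,q] (with p < q) to q − p. For instance
  ∂[0,4] = [4] − [0].
The 7×10 boundary matrix has rank 6 and Smith normal form diag(1,1,1,1,1,1).

From H_k ≅ ker(∂_k) / im(∂_{k+1}) we obtain:

  H_0: rank C_0 − rank ∂_1 = 7 − 6 = 1, and the invariant factors of ∂_1 are all 1, so H_0 ≅ Z.
  H_1: rank ker ∂_1 − rank ∂_2 = (10 − 6) − 0 = 4, and there is no ∂_2, so H_1 ≅ Z^4.

As a check, the Euler characteristic is 7 − 10 = -3, which agrees with 1 − 4 = -3.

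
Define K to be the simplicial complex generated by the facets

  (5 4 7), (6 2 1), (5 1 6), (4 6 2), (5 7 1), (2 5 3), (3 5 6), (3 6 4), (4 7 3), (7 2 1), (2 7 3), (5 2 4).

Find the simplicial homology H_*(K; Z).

H_0 ≅ Z,  H_1 ≅ Z/2Z,  H_2 = 0.

K has 7 vertices, 18 edges, 12 triangles.
rank ∂_0 = 0, rank ∂_1 = 6 ⇒ b_0 = 7 − 0 − 6 = 1; all invariant factors of ∂_1 are 1 so no torsion. So H_0 ≅ Z.
rank ∂_1 = 6, rank ∂_2 = 12 ⇒ b_1 = 18 − 6 − 12 = 0; ∂_2 has invariant factor(s) [2] giving torsion. So H_1 ≅ Z/2Z.
rank ∂_2 = 12, rank ∂_3 = 0 ⇒ b_2 = 12 − 12 − 0 = 0. So H_2 ≅ 0.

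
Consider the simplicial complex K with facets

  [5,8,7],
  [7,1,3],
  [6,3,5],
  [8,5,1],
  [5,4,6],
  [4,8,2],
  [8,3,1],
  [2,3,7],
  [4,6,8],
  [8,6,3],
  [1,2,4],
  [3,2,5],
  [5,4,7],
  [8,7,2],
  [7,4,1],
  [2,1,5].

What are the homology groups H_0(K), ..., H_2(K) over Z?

H_0 ≅ Z,  H_1 ≅ Z^2,  H_2 ≅ Z.

We work with the vertex ordering 1 < 2 < 3 < 4 < 5 < 6 < 7 < 8. The simplices of K, each written with vertices in increasing order, are:

  0-simplices (8): [1], [2], [3], [4], [5], [6], [7], [8]
  1-simplices (24): (24 of them)
  2-simplices (16): [1,2,4], [1,2,5], [1,3,7], [1,3,8], [1,4,7], [1,5,8], [2,3,5], [2,3,7], [2,4,8], [2,7,8], [3,5,6], [3,6,8], [4,5,6], [4,5,7], [4,6,8], [5,7,8]

giving chain groups C_0 ≅ Z^8, C_1 ≅ Z^24, C_2 ≅ Z^16.

Boundary ∂_1: C_1 → C_0 sends each edge [p,q] (with p < q) to q − p. For instance
  ∂[5,6] = [6] − [5].
The resulting 8×24 matrix has rank 7, and its Smith normal form has invariant factors (1,1,1,1,1,1,1).

Boundary ∂_2: C_2 → C_1 maps a triangle to the signed sum of its edges. For instance
  ∂[2,3,5] = [3,5] − [2,5] + [2,3],
  ∂[3,5,6] = [5,6] − [3,6] + [3,5].
The 24×16 boundary matrix has rank 15 and Smith normal form diag(1,1,1,1,1,1,1,1,1,1,1,1,1,1,1).

Now H_k = ker ∂_k / im ∂_{k+1}, so:

  H_0: rank C_0 − rank ∂_1 = 8 − 7 = 1, and the invariant factors of ∂_1 are all 1, so H_0 = Z.
  H_1: rank ker ∂_1 − rank ∂_2 = (24 − 7) − 15 = 2, and the invariant factors of ∂_2 are all 1, so H_1 = Z^2.
  H_2: rank ker ∂_2 − rank ∂_3 = (16 − 15) − 0 = 1, and there is no ∂_3, so H_2 = Z.

As a check, the Euler characteristic is 8 − 24 + 16 = 0, which agrees with 1 − 2 + 1 = 0.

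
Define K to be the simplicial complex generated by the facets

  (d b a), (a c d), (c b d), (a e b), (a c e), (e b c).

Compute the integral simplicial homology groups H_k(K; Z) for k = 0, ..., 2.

H_0 = Z,  H_1 = 0,  H_2 = Z.

Order the vertices as a < b < c < d < e. Listing each simplex with vertices in this order, K has dimension 2 with simplices:

  0-simplices (5): a, b, c, d, e
  1-simplices (9): ab, ac, ad, ae, bc, bd, be, cd, ce
  2-simplices (6): abd, abe, acd, ace, bcd, bce

giving chain groups C_0 ≅ Z^5, C_1 ≅ Z^9, C_2 ≅ Z^6.

The boundary map ∂_1: C_1 → C_0 is given by ∂[p,q] = [q] − [p]. For instance
  ∂ce = e − c.
The resulting 5×9 matrix has rank 4, and its Smith normal form has invariant factors (1,1,1,1).

∂_2: C_2 → C_1 acts by ∂[p,q,r] = [q,r] − [p,r] + [p,q]. For instance
  ∂bcd = cd − bd + bc,
  ∂ace = ce − ae + ac.
The resulting 9×6 matrix has rank 5, and its Smith normal form has invariant factors (1,1,1,1,1).

Now H_k = ker ∂_k / im ∂_{k+1}, so:

  H_0: rank C_0 − rank ∂_1 = 5 − 4 = 1, and the invariant factors of ∂_1 are all 1, so H_0 ≅ Z.
  H_1: rank ker ∂_1 − rank ∂_2 = (9 − 4) − 5 = 0, and the invariant factors of ∂_2 are all 1, so H_1 ≅ 0.
  H_2: rank ker ∂_2 − rank ∂_3 = (6 − 5) − 0 = 1, and there is no ∂_3, so H_2 ≅ Z.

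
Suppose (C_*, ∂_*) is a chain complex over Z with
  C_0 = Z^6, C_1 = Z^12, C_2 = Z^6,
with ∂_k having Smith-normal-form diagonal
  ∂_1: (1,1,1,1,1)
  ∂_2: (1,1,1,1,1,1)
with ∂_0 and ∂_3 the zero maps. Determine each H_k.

H_0: b_0 = 6 − 0 − 5 = 1; torsion from ∂_1 factors > 1: none. So H_0 ≅ Z.
H_1: b_1 = 12 − 5 − 6 = 1; torsion from ∂_2 factors > 1: none. So H_1 ≅ Z.
H_2: b_2 = 6 − 6 − 0 = 0; torsion from ∂_3 factors > 1: none. So H_2 ≅ 0.

H_0 ≅ Z,  H_1 ≅ Z,  H_2 = 0.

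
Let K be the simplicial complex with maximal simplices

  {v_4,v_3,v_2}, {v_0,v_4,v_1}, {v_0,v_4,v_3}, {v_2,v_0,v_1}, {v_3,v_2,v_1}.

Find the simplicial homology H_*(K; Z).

We work with the vertex ordering v_0 < v_1 < v_2 < v_3 < v_4. The simplices of K, each written with vertices in increasing order, are:

  0-simplices (5): [v_0], [v_1], [v_2], [v_3], [v_4]
  1-simplices (10): [v_0,v_1], [v_0,v_2], [v_0,v_3], [v_0,v_4], [v_1,v_2], [v_1,v_3], [v_1,v_4], [v_2,v_3], [v_2,v_4], [v_3,v_4]
  2-simplices (5): [v_0,v_1,v_2], [v_0,v_1,v_4], [v_0,v_3,v_4], [v_1,v_2,v_3], [v_2,v_3,v_4]

giving chain groups C_0 ≅ Z^5, C_1 ≅ Z^10, C_2 ≅ Z^5.

∂_1: C_1 → C_0 maps an edge to its endpoints' difference, ∂[p,q] = q − p. For instance
  ∂[v_0,v_3] = [v_3] − [v_0].
As a 5×10 matrix over Z this has rank 4, with invariant factors (1,1,1,1).

Boundary ∂_2: C_2 → C_1 maps a triangle to the signed sum of its edges. For instance
  ∂[v_0,v_1,v_4] = [v_1,v_4] − [v_0,v_4] + [v_0,v_1],
  ∂[v_0,v_1,v_2] = [v_1,v_2] − [v_0,v_2] + [v_0,v_1].
The resulting 10×5 matrix has rank 5, and its Smith normal form has invariant factors (1,1,1,1,1).

Computing H_k = (kernel of ∂_k) / (image of ∂_{k+1}):

  H_0: rank C_0 − rank ∂_1 = 5 − 4 = 1, and the invariant factors of ∂_1 are all 1, so H_0 ≅ Z.
  H_1: rank ker ∂_1 − rank ∂_2 = (10 − 4) − 5 = 1, and the invariant factors of ∂_2 are all 1, so H_1 ≅ Z.
  H_2: rank ker ∂_2 − rank ∂_3 = (5 − 5) − 0 = 0, and there is no ∂_3, so H_2 ≅ 0.

As a check, the Euler characteristic is 5 − 10 + 5 = 0, which agrees with 1 − 1 + 0 = 0.

H_0 ≅ Z,  H_1 ≅ Z,  H_2 = 0.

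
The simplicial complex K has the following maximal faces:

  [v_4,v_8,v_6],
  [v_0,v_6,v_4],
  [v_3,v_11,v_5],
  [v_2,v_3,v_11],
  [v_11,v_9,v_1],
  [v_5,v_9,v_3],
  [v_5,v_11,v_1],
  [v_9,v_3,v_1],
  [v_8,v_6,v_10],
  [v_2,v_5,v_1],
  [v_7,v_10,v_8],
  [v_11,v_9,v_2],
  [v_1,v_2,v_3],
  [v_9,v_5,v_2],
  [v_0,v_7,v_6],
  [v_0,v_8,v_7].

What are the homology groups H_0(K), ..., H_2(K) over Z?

H_0 ≅ Z^2,  H_1 ≅ Z ⊕ Z/2Z,  H_2 = 0.

K has 12 vertices, 27 edges, 16 triangles.
rank ∂_0 = 0, rank ∂_1 = 10 ⇒ b_0 = 12 − 0 − 10 = 2; all invariant factors of ∂_1 are 1 so no torsion. So H_0 ≅ Z^2.
rank ∂_1 = 10, rank ∂_2 = 16 ⇒ b_1 = 27 − 10 − 16 = 1; ∂_2 has invariant factor(s) [2] giving torsion. So H_1 ≅ Z ⊕ Z/2Z.
rank ∂_2 = 16, rank ∂_3 = 0 ⇒ b_2 = 16 − 16 − 0 = 0. So H_2 ≅ 0.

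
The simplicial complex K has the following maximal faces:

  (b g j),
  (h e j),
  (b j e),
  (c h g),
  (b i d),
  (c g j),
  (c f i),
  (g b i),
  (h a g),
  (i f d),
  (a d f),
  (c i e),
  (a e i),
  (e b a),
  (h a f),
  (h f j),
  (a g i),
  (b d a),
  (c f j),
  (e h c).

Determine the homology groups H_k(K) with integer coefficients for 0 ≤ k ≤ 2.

Order the vertices as a < b < c < d < e < f < g < h < i < j. Listing each simplex with vertices in this order, K has dimension 2 with simplices:

  0-simplices (10): a, b, c, d, e, f, g, h, i, j
  1-simplices (30): ab, ad, ae, af, ag, ah, ai, bd, be, bg, bi, bj, ce, cf, cg, ch, ci, cj, df, di, eh, ei, ej, fh, fi, fj, gh, gi, gj, hj
  2-simplices (20): abd, abe, adf, aei, afh, agh, agi, bdi, bej, bgi, bgj, ceh, cei, cfi, cfj, cgh, cgj, dfi, ehj, fhj

Hence C_0 ≅ Z^10, C_1 ≅ Z^30, C_2 ≅ Z^20.

∂_1: C_1 → C_0 maps an edge to its endpoints' difference, ∂[p,q] = q − p. For instance
  ∂af = f − a.
The 10×30 boundary matrix has rank 9 and Smith normal form diag(1,1,1,1,1,1,1,1,1).

Boundary ∂_2: C_2 → C_1 maps a triangle to the signed sum of its edges. For instance
  ∂abe = be − ae + ab,
  ∂agi = gi − ai + ag.
The resulting 30×20 matrix has rank 20, and its Smith normal form has invariant factors (1,1,1,1,1,1,1,1,1,1,1,1,1,1,1,1,1,1,1,2).

Computing H_k = (kernel of ∂_k) / (image of ∂_{k+1}):

  H_0: rank C_0 − rank ∂_1 = 10 − 9 = 1, and the invariant factors of ∂_1 are all 1, so H_0 ≅ Z.
  H_1: rank ker ∂_1 − rank ∂_2 = (30 − 9) − 20 = 1, and ∂_2 has invariant factor 2 > 1, so H_1 ≅ Z ⊕ Z/2.
  H_2: rank ker ∂_2 − rank ∂_3 = (20 − 20) − 0 = 0, and there is no ∂_3, so H_2 ≅ 0.

As a check, the Euler characteristic is 10 − 30 + 20 = 0, which agrees with 1 − 1 + 0 = 0.

H_0 ≅ Z,  H_1 ≅ Z ⊕ Z/2,  H_2 = 0.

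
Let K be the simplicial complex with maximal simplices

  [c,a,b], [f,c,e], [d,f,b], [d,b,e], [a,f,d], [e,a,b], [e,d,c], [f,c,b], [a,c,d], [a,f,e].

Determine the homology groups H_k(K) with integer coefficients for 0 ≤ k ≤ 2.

Fix the vertex order a < b < c < d < e < f and write every simplex with vertices in increasing order. Then dim K = 2 and the simplices of K are:

  0-simplices (6): a, b, c, d, e, f
  1-simplices (15): ab, ac, ad, ae, af, bc, bd, be, bf, cd, ce, cf, de, df, ef
  2-simplices (10): abc, abe, acd, adf, aef, bcf, bde, bdf, cde, cef

giving chain groups C_0 ≅ Z^6, C_1 ≅ Z^15, C_2 ≅ Z^10.

∂_1: C_1 → C_0 is given by ∂[p,q] = [q] − [p]. For instance
  ∂ce = e − c.
As a 6×15 matrix over Z this has rank 5, with invariant factors (1,1,1,1,1).

∂_2: C_2 → C_1 maps a triangle to the signed sum of its edges. For instance
  ∂acd = cd − ad + ac,
  ∂aef = ef − af + ae.
As a 15×10 matrix over Z this has rank 10, with invariant factors (1,1,1,1,1,1,1,1,1,2).

From H_k ≅ ker(∂_k) / im(∂_{k+1}) we obtain:

  H_0: rank C_0 − rank ∂_1 = 6 − 5 = 1, and the invariant factors of ∂_1 are all 1, so H_0 = Z.
  H_1: rank ker ∂_1 − rank ∂_2 = (15 − 5) − 10 = 0, and ∂_2 has invariant factor 2 > 1, so H_1 = Z/2.
  H_2: rank ker ∂_2 − rank ∂_3 = (10 − 10) − 0 = 0, and there is no ∂_3, so H_2 = 0.

H_0 ≅ Z,  H_1 ≅ Z/2,  H_2 = 0.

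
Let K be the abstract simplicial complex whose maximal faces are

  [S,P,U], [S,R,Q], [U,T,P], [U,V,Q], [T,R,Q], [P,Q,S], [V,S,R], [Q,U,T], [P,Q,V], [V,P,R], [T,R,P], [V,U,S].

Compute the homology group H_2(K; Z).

H_2 ≅ 0.

We work with the vertex ordering P < Q < R < S < T < U < V. The simplices of K, each written with vertices in increasing order, are:

  0-simplices (7): P, Q, R, S, T, U, V
  1-simplices (18): PQ, PR, PS, PT, PU, PV, QR, QS, QT, QU, QV, RS, RT, RV, SU, SV, TU, UV
  2-simplices (12): PQS, PQV, PRT, PRV, PSU, PTU, QRS, QRT, QTU, QUV, RSV, SUV

so the chain groups are C_0 ≅ Z^7, C_1 ≅ Z^18, C_2 ≅ Z^12.

∂_1: C_1 → C_0 maps an edge to its endpoints' difference, ∂[p,q] = q − p.
As a 7×18 matrix over Z this has rank 6, with invariant factors (1,1,1,1,1,1).

The boundary map ∂_2: C_2 → C_1 maps a triangle to the signed sum of its edges. For instance
  ∂PQS = QS − PS + PQ,
  ∂PTU = TU − PU + PT.
The resulting 18×12 matrix has rank 12, and its Smith normal form has invariant factors (1,1,1,1,1,1,1,1,1,1,1,2).

From H_k ≅ ker(∂_k) / im(∂_{k+1}) we obtain:

  H_2: rank ker ∂_2 − rank ∂_3 = (12 − 12) − 0 = 0, and there is no ∂_3, so H_2 = 0.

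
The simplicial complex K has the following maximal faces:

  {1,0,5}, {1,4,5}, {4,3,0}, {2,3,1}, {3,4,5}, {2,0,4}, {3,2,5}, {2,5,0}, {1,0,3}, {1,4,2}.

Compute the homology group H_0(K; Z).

K has 6 vertices, 15 edges, 10 triangles.
rank ∂_0 = 0, rank ∂_1 = 5 ⇒ b_0 = 6 − 0 − 5 = 1; all invariant factors of ∂_1 are 1 so no torsion. So H_0 ≅ Z.

H_0 = Z.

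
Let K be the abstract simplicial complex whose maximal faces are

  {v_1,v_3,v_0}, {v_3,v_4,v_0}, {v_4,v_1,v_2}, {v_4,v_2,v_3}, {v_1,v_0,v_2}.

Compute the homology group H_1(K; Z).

H_1 ≅ Z.

Take the total order v_0 < v_1 < v_2 < v_3 < v_4 on the vertex set. Then K (dimension 2) consists of the simplices:

  0-simplices (5): [v_0], [v_1], [v_2], [v_3], [v_4]
  1-simplices (10): [v_0,v_1], [v_0,v_2], [v_0,v_3], [v_0,v_4], [v_1,v_2], [v_1,v_3], [v_1,v_4], [v_2,v_3], [v_2,v_4], [v_3,v_4]
  2-simplices (5): [v_0,v_1,v_2], [v_0,v_1,v_3], [v_0,v_3,v_4], [v_1,v_2,v_4], [v_2,v_3,v_4]

Hence C_0 ≅ Z^5, C_1 ≅ Z^10, C_2 ≅ Z^5.

The boundary map ∂_1: C_1 → C_0 sends each edge [p,q] (with p < q) to q − p. For instance
  ∂[v_3,v_4] = [v_4] − [v_3].
As a 5×10 matrix over Z this has rank 4, with invariant factors (1,1,1,1).

Boundary ∂_2: C_2 → C_1 maps a triangle to the signed sum of its edges. For instance
  ∂[v_0,v_1,v_3] = [v_1,v_3] − [v_0,v_3] + [v_0,v_1],
  ∂[v_2,v_3,v_4] = [v_3,v_4] − [v_2,v_4] + [v_2,v_3].
The resulting 10×5 matrix has rank 5, and its Smith normal form has invariant factors (1,1,1,1,1).

Computing H_k = (kernel of ∂_k) / (image of ∂_{k+1}):

  H_1: rank ker ∂_1 − rank ∂_2 = (10 − 4) − 5 = 1, and the invariant factors of ∂_2 are all 1, so H_1 = Z.

(K is a triangulation of the Möbius band.)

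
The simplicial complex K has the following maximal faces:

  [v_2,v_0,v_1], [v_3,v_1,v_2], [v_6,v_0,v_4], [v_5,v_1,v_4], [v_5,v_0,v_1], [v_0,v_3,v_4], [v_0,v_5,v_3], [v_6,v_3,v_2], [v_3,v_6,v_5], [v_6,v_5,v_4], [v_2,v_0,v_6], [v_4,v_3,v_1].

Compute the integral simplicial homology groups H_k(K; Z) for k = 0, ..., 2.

H_0 ≅ Z,  H_1 ≅ Z_2,  H_2 = 0.

Fix the vertex order v_0 < v_1 < v_2 < v_3 < v_4 < v_5 < v_6 and write every simplex with vertices in increasing order. Then dim K = 2 and the simplices of K are:

  0-simplices (7): [v_0], [v_1], [v_2], [v_3], [v_4], [v_5], [v_6]
  1-simplices (18): (18 of them)
  2-simplices (12): (12 of them)

so the chain groups are C_0 ≅ Z^7, C_1 ≅ Z^18, C_2 ≅ Z^12.

∂_1: C_1 → C_0 maps an edge to its endpoints' difference, ∂[p,q] = q − p. For instance
  ∂[v_4,v_5] = [v_5] − [v_4].
The resulting 7×18 matrix has rank 6, and its Smith normal form has invariant factors (1,1,1,1,1,1).

The boundary map ∂_2: C_2 → C_1 acts by ∂[p,q,r] = [q,r] − [p,r] + [p,q]. For instance
  ∂[v_0,v_1,v_2] = [v_1,v_2] − [v_0,v_2] + [v_0,v_1],
  ∂[v_0,v_1,v_5] = [v_1,v_5] − [v_0,v_5] + [v_0,v_1].
As a 18×12 matrix over Z this has rank 12, with invariant factors (1,1,1,1,1,1,1,1,1,1,1,2).

From H_k ≅ ker(∂_k) / im(∂_{k+1}) we obtain:

  H_0: rank C_0 − rank ∂_1 = 7 − 6 = 1, and the invariant factors of ∂_1 are all 1, so H_0 = Z.
  H_1: rank ker ∂_1 − rank ∂_2 = (18 − 6) − 12 = 0, and ∂_2 has invariant factor 2 > 1, so H_1 = Z_2.
  H_2: rank ker ∂_2 − rank ∂_3 = (12 − 12) − 0 = 0, and there is no ∂_3, so H_2 = 0.

As a check, the Euler characteristic is 7 − 18 + 12 = 1, which agrees with 1 − 0 + 0 = 1.
(K is a triangulation of the real projective plane RP^2.)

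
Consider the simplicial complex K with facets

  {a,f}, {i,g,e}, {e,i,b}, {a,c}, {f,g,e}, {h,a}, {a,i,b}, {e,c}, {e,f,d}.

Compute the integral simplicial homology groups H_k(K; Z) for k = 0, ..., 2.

Take the total order a < b < c < d < e < f < g < h < i on the vertex set. Then K (dimension 2) consists of the simplices:

  0-simplices (9): a, b, c, d, e, f, g, h, i
  1-simplices (15): ab, ac, af, ah, ai, be, bi, ce, de, df, ef, eg, ei, fg, gi
  2-simplices (5): abi, bei, def, efg, egi

so the chain groups are C_0 ≅ Z^9, C_1 ≅ Z^15, C_2 ≅ Z^5.

Boundary ∂_1: C_1 → C_0 is given by ∂[p,q] = [q] − [p]. For instance
  ∂df = f − d.
As a 9×15 matrix over Z this has rank 8, with invariant factors (1,1,1,1,1,1,1,1).

The boundary map ∂_2: C_2 → C_1 sends each 2-simplex [p,q,r] to [q,r] − [p,r] + [p,q]. For instance
  ∂bei = ei − bi + be,
  ∂abi = bi − ai + ab.
The 15×5 boundary matrix has rank 5 and Smith normal form diag(1,1,1,1,1).

Computing H_k = (kernel of ∂_k) / (image of ∂_{k+1}):

  H_0: rank C_0 − rank ∂_1 = 9 − 8 = 1, and the invariant factors of ∂_1 are all 1, so H_0 = Z.
  H_1: rank ker ∂_1 − rank ∂_2 = (15 − 8) − 5 = 2, and the invariant factors of ∂_2 are all 1, so H_1 = Z^2.
  H_2: rank ker ∂_2 − rank ∂_3 = (5 − 5) − 0 = 0, and there is no ∂_3, so H_2 = 0.

As a check, the Euler characteristic is 9 − 15 + 5 = -1, which agrees with 1 − 2 + 0 = -1.

H_0 ≅ Z,  H_1 ≅ Z^2,  H_2 = 0.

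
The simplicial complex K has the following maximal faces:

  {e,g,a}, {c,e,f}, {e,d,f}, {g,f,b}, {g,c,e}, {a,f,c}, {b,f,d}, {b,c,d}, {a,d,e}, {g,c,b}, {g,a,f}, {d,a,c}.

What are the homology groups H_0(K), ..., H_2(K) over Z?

H_0 = Z,  H_1 = Z/2Z,  H_2 = 0.

Take the total order a < b < c < d < e < f < g on the vertex set. Then K (dimension 2) consists of the simplices:

  0-simplices (7): a, b, c, d, e, f, g
  1-simplices (18): ac, ad, ae, af, ag, bc, bd, bf, bg, cd, ce, cf, cg, de, df, ef, eg, fg
  2-simplices (12): acd, acf, ade, aeg, afg, bcd, bcg, bdf, bfg, cef, ceg, def

so the chain groups are C_0 ≅ Z^7, C_1 ≅ Z^18, C_2 ≅ Z^12.

Boundary ∂_1: C_1 → C_0 maps an edge to its endpoints' difference, ∂[p,q] = q − p. For instance
  ∂df = f − d.
As a 7×18 matrix over Z this has rank 6, with invariant factors (1,1,1,1,1,1).

The boundary map ∂_2: C_2 → C_1 acts by ∂[p,q,r] = [q,r] − [p,r] + [p,q]. For instance
  ∂cef = ef − cf + ce,
  ∂ceg = eg − cg + ce.
This gives a 18×12 integer matrix of rank 12; reducing to Smith normal form yields diagonal entries (1,1,1,1,1,1,1,1,1,1,1,2).

Computing H_k = (kernel of ∂_k) / (image of ∂_{k+1}):

  H_0: rank C_0 − rank ∂_1 = 7 − 6 = 1, and the invariant factors of ∂_1 are all 1, so H_0 ≅ Z.
  H_1: rank ker ∂_1 − rank ∂_2 = (18 − 6) − 12 = 0, and ∂_2 has invariant factor 2 > 1, so H_1 ≅ Z/2Z.
  H_2: rank ker ∂_2 − rank ∂_3 = (12 − 12) − 0 = 0, and there is no ∂_3, so H_2 ≅ 0.

As a check, the Euler characteristic is 7 − 18 + 12 = 1, which agrees with 1 − 0 + 0 = 1.
(K is a triangulation of the real projective plane RP^2.)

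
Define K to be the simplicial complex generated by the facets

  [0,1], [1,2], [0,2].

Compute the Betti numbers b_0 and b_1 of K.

b_0 = 1, b_1 = 1.

K has 3 vertices, 3 edges.
rank ∂_0 = 0, rank ∂_1 = 2 ⇒ b_0 = 3 − 0 − 2 = 1; all invariant factors of ∂_1 are 1 so no torsion. So H_0 = Z.
rank ∂_1 = 2, rank ∂_2 = 0 ⇒ b_1 = 3 − 2 − 0 = 1. So H_1 = Z.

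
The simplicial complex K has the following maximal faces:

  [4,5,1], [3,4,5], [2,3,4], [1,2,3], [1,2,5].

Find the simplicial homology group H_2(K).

Take the total order 1 < 2 < 3 < 4 < 5 on the vertex set. Then K (dimension 2) consists of the simplices:

  0-simplices (5): [1], [2], [3], [4], [5]
  1-simplices (10): [1,2], [1,3], [1,4], [1,5], [2,3], [2,4], [2,5], [3,4], [3,5], [4,5]
  2-simplices (5): [1,2,3], [1,2,5], [1,4,5], [2,3,4], [3,4,5]

so the chain groups are C_0 ≅ Z^5, C_1 ≅ Z^10, C_2 ≅ Z^5.

Boundary ∂_1: C_1 → C_0 is given by ∂[p,q] = [q] − [p]. For instance
  ∂[2,5] = [5] − [2].
This gives a 5×10 integer matrix of rank 4; reducing to Smith normal form yields diagonal entries (1,1,1,1).

The boundary map ∂_2: C_2 → C_1 maps a triangle to the signed sum of its edges. For instance
  ∂[1,2,5] = [2,5] − [1,5] + [1,2],
  ∂[1,4,5] = [4,5] − [1,5] + [1,4].
The resulting 10×5 matrix has rank 5, and its Smith normal form has invariant factors (1,1,1,1,1).

Now H_k = ker ∂_k / im ∂_{k+1}, so:

  H_2: rank ker ∂_2 − rank ∂_3 = (5 − 5) − 0 = 0, and there is no ∂_3, so H_2 ≅ 0.

(K is a triangulation of the Möbius band.)

H_2 = 0.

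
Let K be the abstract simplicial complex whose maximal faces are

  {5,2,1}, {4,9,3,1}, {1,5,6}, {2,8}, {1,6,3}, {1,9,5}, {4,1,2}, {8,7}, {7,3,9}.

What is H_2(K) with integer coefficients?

Take the total order 1 < 2 < 3 < 4 < 5 < 6 < 7 < 8 < 9 on the vertex set. Then K (dimension 3) consists of the simplices:

  0-simplices (9): [1], [2], [3], [4], [5], [6], [7], [8], [9]
  1-simplices (18): [1,2], [1,3], [1,4], [1,5], [1,6], [1,9], [2,4], [2,5], [2,8], [3,4], [3,6], [3,7], [3,9], [4,9], [5,6], [5,9], [7,8], [7,9]
  2-simplices (10): [1,2,4], [1,2,5], [1,3,4], [1,3,6], [1,3,9], [1,4,9], [1,5,6], [1,5,9], [3,4,9], [3,7,9]
  3-simplices (1): [1,3,4,9]

giving chain groups C_0 ≅ Z^9, C_1 ≅ Z^18, C_2 ≅ Z^10, C_3 ≅ Z^1.

Boundary ∂_1: C_1 → C_0 is given by ∂[p,q] = [q] − [p]. For instance
  ∂[2,4] = [4] − [2].
The resulting 9×18 matrix has rank 8, and its Smith normal form has invariant factors (1,1,1,1,1,1,1,1).

The boundary map ∂_2: C_2 → C_1 maps a triangle to the signed sum of its edges. For instance
  ∂[1,2,5] = [2,5] − [1,5] + [1,2],
  ∂[1,3,4] = [3,4] − [1,4] + [1,3].
The resulting 18×10 matrix has rank 9, and its Smith normal form has invariant factors (1,1,1,1,1,1,1,1,1).

The boundary map ∂_3: C_3 → C_2 sends each 3-simplex σ to the alternating sum Σ_i (−1)^i (σ with its i-th vertex removed). For instance
  ∂[1,3,4,9] = [3,4,9] − [1,4,9] + [1,3,9] − [1,3,4].
The resulting 10×1 matrix has rank 1, and its Smith normal form has invariant factors (1).

Reading off H_k = ker ∂_k / im ∂_{k+1}:

  H_2: rank ker ∂_2 − rank ∂_3 = (10 − 9) − 1 = 0, and the invariant factors of ∂_3 are all 1, so H_2 = 0.

H_2 = 0.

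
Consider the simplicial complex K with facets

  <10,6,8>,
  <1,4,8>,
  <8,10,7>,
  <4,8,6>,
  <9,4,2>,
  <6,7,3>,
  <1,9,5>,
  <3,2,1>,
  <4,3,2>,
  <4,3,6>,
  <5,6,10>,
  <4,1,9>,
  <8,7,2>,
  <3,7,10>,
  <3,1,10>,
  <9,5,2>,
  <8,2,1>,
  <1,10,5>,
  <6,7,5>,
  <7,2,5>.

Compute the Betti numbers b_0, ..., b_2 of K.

Order the vertices as 1 < 2 < 3 < 4 < 5 < 6 < 7 < 8 < 9 < 10. Listing each simplex with vertices in this order, K has dimension 2 with simplices:

  0-simplices (10): [1], [2], [3], [4], [5], [6], [7], [8], [9], [10]
  1-simplices (30): (30 of them)
  2-simplices (20): (20 of them)

so the chain groups are C_0 ≅ Z^10, C_1 ≅ Z^30, C_2 ≅ Z^20.

The boundary map ∂_1: C_1 → C_0 sends each edge [p,q] (with p < q) to q − p. For instance
  ∂[5,6] = [6] − [5].
This gives a 10×30 integer matrix of rank 9; reducing to Smith normal form yields diagonal entries (1,1,1,1,1,1,1,1,1).

∂_2: C_2 → C_1 maps a triangle to the signed sum of its edges. For instance
  ∂[2,3,4] = [3,4] − [2,4] + [2,3],
  ∂[3,6,7] = [6,7] − [3,7] + [3,6].
As a 30×20 matrix over Z this has rank 20, with invariant factors (1,1,1,1,1,1,1,1,1,1,1,1,1,1,1,1,1,1,1,2).

Computing H_k = (kernel of ∂_k) / (image of ∂_{k+1}):

  H_0: rank C_0 − rank ∂_1 = 10 − 9 = 1, and the invariant factors of ∂_1 are all 1, so H_0 = Z.
  H_1: rank ker ∂_1 − rank ∂_2 = (30 − 9) − 20 = 1, and ∂_2 has invariant factor 2 > 1, so H_1 = Z ⊕ Z/2.
  H_2: rank ker ∂_2 − rank ∂_3 = (20 − 20) − 0 = 0, and there is no ∂_3, so H_2 = 0.

Hence the Betti numbers are b_0 = 1, b_1 = 1, b_2 = 0.

b_0 = 1, b_1 = 1, b_2 = 0.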